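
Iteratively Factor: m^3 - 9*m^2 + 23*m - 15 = (m - 1)*(m^2 - 8*m + 15) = (m - 5)*(m - 1)*(m - 3)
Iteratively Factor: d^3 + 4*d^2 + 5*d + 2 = (d + 2)*(d^2 + 2*d + 1) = (d + 1)*(d + 2)*(d + 1)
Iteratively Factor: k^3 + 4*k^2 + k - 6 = (k - 1)*(k^2 + 5*k + 6) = (k - 1)*(k + 2)*(k + 3)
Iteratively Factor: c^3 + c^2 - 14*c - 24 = (c + 2)*(c^2 - c - 12) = (c + 2)*(c + 3)*(c - 4)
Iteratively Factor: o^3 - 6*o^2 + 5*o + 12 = (o + 1)*(o^2 - 7*o + 12) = (o - 4)*(o + 1)*(o - 3)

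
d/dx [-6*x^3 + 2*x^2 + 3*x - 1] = -18*x^2 + 4*x + 3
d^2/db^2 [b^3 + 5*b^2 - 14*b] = 6*b + 10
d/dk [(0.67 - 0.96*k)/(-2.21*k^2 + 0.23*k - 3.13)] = (-2.1216*k^2 + 2.9614*k + 2.8507)/(4.8841*k^4 - 1.0166*k^3 + 13.8875*k^2 - 1.4398*k + 9.7969)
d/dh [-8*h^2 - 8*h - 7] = -16*h - 8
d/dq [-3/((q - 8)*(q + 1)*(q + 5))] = 3*(3*q^2 - 4*q - 43)/(q^6 - 4*q^5 - 82*q^4 + 92*q^3 + 2009*q^2 + 3440*q + 1600)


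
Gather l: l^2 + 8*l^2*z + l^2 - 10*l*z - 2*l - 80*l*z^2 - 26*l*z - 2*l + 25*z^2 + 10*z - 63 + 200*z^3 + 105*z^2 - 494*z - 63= l^2*(8*z + 2) + l*(-80*z^2 - 36*z - 4) + 200*z^3 + 130*z^2 - 484*z - 126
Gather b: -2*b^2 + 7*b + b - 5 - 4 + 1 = -2*b^2 + 8*b - 8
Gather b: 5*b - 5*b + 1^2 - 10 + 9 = 0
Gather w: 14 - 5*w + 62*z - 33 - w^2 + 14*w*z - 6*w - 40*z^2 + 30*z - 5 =-w^2 + w*(14*z - 11) - 40*z^2 + 92*z - 24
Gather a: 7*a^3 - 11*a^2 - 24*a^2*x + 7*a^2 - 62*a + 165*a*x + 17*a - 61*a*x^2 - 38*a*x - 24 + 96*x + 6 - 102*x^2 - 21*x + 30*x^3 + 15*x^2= 7*a^3 + a^2*(-24*x - 4) + a*(-61*x^2 + 127*x - 45) + 30*x^3 - 87*x^2 + 75*x - 18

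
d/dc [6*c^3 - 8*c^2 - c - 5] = 18*c^2 - 16*c - 1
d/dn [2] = 0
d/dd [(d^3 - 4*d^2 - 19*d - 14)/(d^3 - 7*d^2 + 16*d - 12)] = (-3*d^3 + 64*d^2 - 63*d - 226)/(d^5 - 12*d^4 + 57*d^3 - 134*d^2 + 156*d - 72)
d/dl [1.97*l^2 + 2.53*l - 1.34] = 3.94*l + 2.53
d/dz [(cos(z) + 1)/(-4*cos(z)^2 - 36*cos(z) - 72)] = (sin(z)^2 - 2*cos(z) + 8)*sin(z)/(4*(cos(z)^2 + 9*cos(z) + 18)^2)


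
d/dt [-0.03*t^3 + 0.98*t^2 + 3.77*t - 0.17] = -0.09*t^2 + 1.96*t + 3.77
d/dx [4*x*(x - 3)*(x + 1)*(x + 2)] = 16*x^3 - 56*x - 24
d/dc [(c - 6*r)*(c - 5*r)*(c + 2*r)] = 3*c^2 - 18*c*r + 8*r^2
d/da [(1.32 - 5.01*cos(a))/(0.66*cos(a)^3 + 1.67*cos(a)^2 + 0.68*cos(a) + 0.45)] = (-6.6132*cos(a)^3 - 5.7531*cos(a)^2 + 4.4088*cos(a) + 3.1521)*sin(a)/(0.4356*cos(a)^6 + 2.2044*cos(a)^5 + 3.6865*cos(a)^4 + 2.8652*cos(a)^3 + 1.9654*cos(a)^2 + 0.612*cos(a) + 0.2025)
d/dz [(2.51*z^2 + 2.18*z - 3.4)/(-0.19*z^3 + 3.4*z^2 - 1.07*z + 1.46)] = (0.4769*z^4 + 0.828399999999998*z^3 - 12.0357*z^2 + 30.4492*z - 0.4552)/(0.0361*z^6 - 1.292*z^5 + 11.9666*z^4 - 7.8308*z^3 + 11.0729*z^2 - 3.1244*z + 2.1316)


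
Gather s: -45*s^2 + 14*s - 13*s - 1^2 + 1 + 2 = -45*s^2 + s + 2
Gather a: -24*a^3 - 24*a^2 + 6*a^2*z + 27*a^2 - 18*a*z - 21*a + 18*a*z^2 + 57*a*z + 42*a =-24*a^3 + a^2*(6*z + 3) + a*(18*z^2 + 39*z + 21)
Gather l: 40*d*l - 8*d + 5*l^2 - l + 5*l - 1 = -8*d + 5*l^2 + l*(40*d + 4) - 1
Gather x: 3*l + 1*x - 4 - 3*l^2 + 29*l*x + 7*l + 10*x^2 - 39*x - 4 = -3*l^2 + 10*l + 10*x^2 + x*(29*l - 38) - 8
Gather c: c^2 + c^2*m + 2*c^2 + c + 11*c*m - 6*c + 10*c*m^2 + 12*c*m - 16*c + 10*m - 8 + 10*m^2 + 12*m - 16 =c^2*(m + 3) + c*(10*m^2 + 23*m - 21) + 10*m^2 + 22*m - 24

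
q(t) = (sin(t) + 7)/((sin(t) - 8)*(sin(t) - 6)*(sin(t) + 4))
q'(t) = cos(t)/((sin(t) - 8)*(sin(t) - 6)*(sin(t) + 4)) - (sin(t) + 7)*cos(t)/((sin(t) - 8)*(sin(t) - 6)*(sin(t) + 4)^2) - (sin(t) + 7)*cos(t)/((sin(t) - 8)*(sin(t) - 6)^2*(sin(t) + 4)) - (sin(t) + 7)*cos(t)/((sin(t) - 8)^2*(sin(t) - 6)*(sin(t) + 4)) = (-2*sin(t)^3 - 11*sin(t)^2 + 140*sin(t) + 248)*cos(t)/((sin(t) - 8)^2*(sin(t) - 6)^2*(sin(t) + 4)^2)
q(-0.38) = 0.03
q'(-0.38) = 0.00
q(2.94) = 0.04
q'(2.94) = -0.01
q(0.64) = 0.04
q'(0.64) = 0.01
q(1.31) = 0.05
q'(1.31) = 0.00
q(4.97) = 0.03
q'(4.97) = 0.00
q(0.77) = 0.04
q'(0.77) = 0.01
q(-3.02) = 0.04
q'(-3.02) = -0.01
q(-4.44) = 0.05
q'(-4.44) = -0.00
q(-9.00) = 0.03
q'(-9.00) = 0.00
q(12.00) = 0.03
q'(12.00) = 0.00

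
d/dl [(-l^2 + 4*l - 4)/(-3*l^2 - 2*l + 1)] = 2*(7*l^2 - 13*l - 2)/(9*l^4 + 12*l^3 - 2*l^2 - 4*l + 1)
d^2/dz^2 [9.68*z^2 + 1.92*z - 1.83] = 19.3600000000000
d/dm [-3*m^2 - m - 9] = -6*m - 1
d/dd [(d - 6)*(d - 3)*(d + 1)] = 3*d^2 - 16*d + 9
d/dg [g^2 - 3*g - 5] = 2*g - 3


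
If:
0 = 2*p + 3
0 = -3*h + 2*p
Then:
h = -1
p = -3/2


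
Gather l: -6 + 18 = 12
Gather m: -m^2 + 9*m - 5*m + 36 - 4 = -m^2 + 4*m + 32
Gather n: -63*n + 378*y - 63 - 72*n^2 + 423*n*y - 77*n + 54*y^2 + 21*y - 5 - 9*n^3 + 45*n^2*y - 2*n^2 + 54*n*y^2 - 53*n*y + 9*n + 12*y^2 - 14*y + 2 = -9*n^3 + n^2*(45*y - 74) + n*(54*y^2 + 370*y - 131) + 66*y^2 + 385*y - 66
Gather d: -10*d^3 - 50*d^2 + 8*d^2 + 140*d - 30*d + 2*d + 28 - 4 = -10*d^3 - 42*d^2 + 112*d + 24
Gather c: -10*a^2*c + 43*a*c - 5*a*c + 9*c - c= c*(-10*a^2 + 38*a + 8)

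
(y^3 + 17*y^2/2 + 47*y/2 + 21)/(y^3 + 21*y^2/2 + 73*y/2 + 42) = (y + 2)/(y + 4)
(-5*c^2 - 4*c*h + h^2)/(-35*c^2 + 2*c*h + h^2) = (c + h)/(7*c + h)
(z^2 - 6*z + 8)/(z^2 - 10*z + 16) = (z - 4)/(z - 8)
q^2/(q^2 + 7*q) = q/(q + 7)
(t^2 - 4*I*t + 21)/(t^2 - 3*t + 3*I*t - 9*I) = (t - 7*I)/(t - 3)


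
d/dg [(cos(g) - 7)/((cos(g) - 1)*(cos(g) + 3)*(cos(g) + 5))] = 2*(cos(g)^3 - 7*cos(g)^2 - 49*cos(g) - 17)*sin(g)/((cos(g) - 1)^2*(cos(g) + 3)^2*(cos(g) + 5)^2)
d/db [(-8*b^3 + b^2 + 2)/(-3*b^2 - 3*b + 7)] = (24*b^4 + 48*b^3 - 171*b^2 + 26*b + 6)/(9*b^4 + 18*b^3 - 33*b^2 - 42*b + 49)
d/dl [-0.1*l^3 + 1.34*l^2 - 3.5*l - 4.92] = -0.3*l^2 + 2.68*l - 3.5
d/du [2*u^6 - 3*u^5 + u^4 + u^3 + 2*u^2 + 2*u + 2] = 12*u^5 - 15*u^4 + 4*u^3 + 3*u^2 + 4*u + 2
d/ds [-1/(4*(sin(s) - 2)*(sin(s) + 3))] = (sin(2*s) + cos(s))/(4*(sin(s) - 2)^2*(sin(s) + 3)^2)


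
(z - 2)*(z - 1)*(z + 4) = z^3 + z^2 - 10*z + 8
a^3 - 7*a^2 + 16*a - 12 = (a - 3)*(a - 2)^2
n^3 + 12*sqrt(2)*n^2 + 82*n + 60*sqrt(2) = (n + sqrt(2))*(n + 5*sqrt(2))*(n + 6*sqrt(2))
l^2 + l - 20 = (l - 4)*(l + 5)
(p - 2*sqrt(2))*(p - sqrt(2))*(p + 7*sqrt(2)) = p^3 + 4*sqrt(2)*p^2 - 38*p + 28*sqrt(2)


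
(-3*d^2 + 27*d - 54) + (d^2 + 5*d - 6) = -2*d^2 + 32*d - 60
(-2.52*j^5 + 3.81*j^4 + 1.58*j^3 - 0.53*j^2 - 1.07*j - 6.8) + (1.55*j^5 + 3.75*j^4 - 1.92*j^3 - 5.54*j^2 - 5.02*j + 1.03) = -0.97*j^5 + 7.56*j^4 - 0.34*j^3 - 6.07*j^2 - 6.09*j - 5.77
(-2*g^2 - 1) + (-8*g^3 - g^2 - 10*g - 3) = -8*g^3 - 3*g^2 - 10*g - 4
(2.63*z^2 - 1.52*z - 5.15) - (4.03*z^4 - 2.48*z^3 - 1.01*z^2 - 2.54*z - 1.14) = -4.03*z^4 + 2.48*z^3 + 3.64*z^2 + 1.02*z - 4.01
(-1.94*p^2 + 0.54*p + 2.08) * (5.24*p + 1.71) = -10.1656*p^3 - 0.4878*p^2 + 11.8226*p + 3.5568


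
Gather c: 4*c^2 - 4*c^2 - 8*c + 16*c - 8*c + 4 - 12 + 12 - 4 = 0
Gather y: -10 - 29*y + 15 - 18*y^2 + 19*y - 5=-18*y^2 - 10*y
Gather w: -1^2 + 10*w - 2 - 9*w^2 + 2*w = -9*w^2 + 12*w - 3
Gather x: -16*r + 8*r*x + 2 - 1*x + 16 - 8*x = -16*r + x*(8*r - 9) + 18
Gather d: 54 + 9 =63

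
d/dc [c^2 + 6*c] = 2*c + 6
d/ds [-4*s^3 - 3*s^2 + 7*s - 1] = -12*s^2 - 6*s + 7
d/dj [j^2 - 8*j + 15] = 2*j - 8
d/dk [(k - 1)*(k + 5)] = 2*k + 4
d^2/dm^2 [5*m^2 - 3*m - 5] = 10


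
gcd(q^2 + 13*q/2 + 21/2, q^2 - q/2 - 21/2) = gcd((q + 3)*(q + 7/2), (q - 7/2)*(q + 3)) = q + 3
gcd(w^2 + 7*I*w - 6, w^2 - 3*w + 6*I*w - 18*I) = w + 6*I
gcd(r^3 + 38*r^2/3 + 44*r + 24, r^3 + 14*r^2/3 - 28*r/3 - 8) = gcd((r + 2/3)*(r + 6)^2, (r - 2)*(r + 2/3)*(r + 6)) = r^2 + 20*r/3 + 4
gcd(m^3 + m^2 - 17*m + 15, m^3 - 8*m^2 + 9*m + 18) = m - 3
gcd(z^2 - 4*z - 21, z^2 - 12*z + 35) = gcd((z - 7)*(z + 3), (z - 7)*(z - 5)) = z - 7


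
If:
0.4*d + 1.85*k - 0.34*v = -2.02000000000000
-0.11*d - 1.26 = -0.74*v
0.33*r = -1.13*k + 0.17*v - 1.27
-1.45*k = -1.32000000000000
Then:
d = -8.94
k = 0.91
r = -6.77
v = 0.37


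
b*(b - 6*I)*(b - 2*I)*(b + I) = b^4 - 7*I*b^3 - 4*b^2 - 12*I*b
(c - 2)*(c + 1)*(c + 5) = c^3 + 4*c^2 - 7*c - 10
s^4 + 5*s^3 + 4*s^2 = s^2*(s + 1)*(s + 4)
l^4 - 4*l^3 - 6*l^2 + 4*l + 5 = (l - 5)*(l - 1)*(l + 1)^2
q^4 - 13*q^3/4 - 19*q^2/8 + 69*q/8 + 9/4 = (q - 3)*(q - 2)*(q + 1/4)*(q + 3/2)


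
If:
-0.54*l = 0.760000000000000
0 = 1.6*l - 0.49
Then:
No Solution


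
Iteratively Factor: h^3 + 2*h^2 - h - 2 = (h + 2)*(h^2 - 1) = (h - 1)*(h + 2)*(h + 1)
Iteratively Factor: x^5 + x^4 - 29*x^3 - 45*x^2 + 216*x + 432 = (x + 3)*(x^4 - 2*x^3 - 23*x^2 + 24*x + 144) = (x - 4)*(x + 3)*(x^3 + 2*x^2 - 15*x - 36) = (x - 4)*(x + 3)^2*(x^2 - x - 12) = (x - 4)^2*(x + 3)^2*(x + 3)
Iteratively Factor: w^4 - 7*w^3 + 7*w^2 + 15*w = (w)*(w^3 - 7*w^2 + 7*w + 15) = w*(w + 1)*(w^2 - 8*w + 15) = w*(w - 3)*(w + 1)*(w - 5)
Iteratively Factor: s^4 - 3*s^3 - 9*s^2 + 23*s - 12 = (s - 1)*(s^3 - 2*s^2 - 11*s + 12) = (s - 1)*(s + 3)*(s^2 - 5*s + 4) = (s - 4)*(s - 1)*(s + 3)*(s - 1)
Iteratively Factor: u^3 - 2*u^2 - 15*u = (u + 3)*(u^2 - 5*u) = u*(u + 3)*(u - 5)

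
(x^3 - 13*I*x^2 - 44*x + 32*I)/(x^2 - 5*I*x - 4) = x - 8*I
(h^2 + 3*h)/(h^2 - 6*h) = (h + 3)/(h - 6)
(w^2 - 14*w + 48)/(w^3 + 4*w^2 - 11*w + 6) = (w^2 - 14*w + 48)/(w^3 + 4*w^2 - 11*w + 6)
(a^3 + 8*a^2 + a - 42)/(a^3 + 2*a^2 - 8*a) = (a^2 + 10*a + 21)/(a*(a + 4))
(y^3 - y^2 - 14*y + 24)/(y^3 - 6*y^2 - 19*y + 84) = (y - 2)/(y - 7)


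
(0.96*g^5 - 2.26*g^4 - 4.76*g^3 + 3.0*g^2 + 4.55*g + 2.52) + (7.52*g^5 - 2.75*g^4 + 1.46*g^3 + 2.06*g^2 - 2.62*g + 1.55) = 8.48*g^5 - 5.01*g^4 - 3.3*g^3 + 5.06*g^2 + 1.93*g + 4.07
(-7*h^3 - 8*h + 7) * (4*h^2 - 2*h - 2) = -28*h^5 + 14*h^4 - 18*h^3 + 44*h^2 + 2*h - 14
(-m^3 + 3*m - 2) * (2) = -2*m^3 + 6*m - 4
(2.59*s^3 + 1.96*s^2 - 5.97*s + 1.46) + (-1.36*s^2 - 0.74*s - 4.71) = 2.59*s^3 + 0.6*s^2 - 6.71*s - 3.25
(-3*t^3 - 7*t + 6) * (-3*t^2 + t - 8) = 9*t^5 - 3*t^4 + 45*t^3 - 25*t^2 + 62*t - 48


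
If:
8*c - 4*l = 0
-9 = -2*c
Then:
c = 9/2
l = 9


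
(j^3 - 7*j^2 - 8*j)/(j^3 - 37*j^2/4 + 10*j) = 4*(j + 1)/(4*j - 5)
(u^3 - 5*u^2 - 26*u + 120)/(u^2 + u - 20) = u - 6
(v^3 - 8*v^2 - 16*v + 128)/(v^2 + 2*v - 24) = (v^2 - 4*v - 32)/(v + 6)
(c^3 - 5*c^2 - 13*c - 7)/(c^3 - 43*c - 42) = (c + 1)/(c + 6)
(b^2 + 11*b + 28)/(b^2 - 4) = (b^2 + 11*b + 28)/(b^2 - 4)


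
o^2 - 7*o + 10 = (o - 5)*(o - 2)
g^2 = g^2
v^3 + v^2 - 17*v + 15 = (v - 3)*(v - 1)*(v + 5)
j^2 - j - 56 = (j - 8)*(j + 7)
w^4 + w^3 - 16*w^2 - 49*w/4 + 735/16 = (w - 7/2)*(w - 3/2)*(w + 5/2)*(w + 7/2)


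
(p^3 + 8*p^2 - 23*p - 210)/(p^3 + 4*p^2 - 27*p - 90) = (p + 7)/(p + 3)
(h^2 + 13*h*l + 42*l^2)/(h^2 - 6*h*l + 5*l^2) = (h^2 + 13*h*l + 42*l^2)/(h^2 - 6*h*l + 5*l^2)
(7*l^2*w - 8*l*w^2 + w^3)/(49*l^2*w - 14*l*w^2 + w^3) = (-l + w)/(-7*l + w)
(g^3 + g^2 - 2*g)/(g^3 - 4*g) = (g - 1)/(g - 2)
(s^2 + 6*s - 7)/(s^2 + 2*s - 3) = (s + 7)/(s + 3)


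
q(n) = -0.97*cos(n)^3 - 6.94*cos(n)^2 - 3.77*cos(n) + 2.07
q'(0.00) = 0.00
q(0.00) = -9.61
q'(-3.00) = 1.00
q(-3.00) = -0.06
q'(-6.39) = -2.18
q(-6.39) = -9.49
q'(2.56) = -3.18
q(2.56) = 0.94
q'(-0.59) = -9.63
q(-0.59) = -6.41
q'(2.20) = -2.74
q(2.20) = 2.08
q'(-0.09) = -1.84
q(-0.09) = -9.53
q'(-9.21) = 1.49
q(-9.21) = 0.03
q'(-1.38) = -6.39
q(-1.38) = 1.10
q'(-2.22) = 2.83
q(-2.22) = 2.03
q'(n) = 2.91*sin(n)*cos(n)^2 + 13.88*sin(n)*cos(n) + 3.77*sin(n)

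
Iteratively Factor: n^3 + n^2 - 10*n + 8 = (n - 2)*(n^2 + 3*n - 4) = (n - 2)*(n - 1)*(n + 4)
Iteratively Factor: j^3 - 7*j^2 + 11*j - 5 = (j - 5)*(j^2 - 2*j + 1) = (j - 5)*(j - 1)*(j - 1)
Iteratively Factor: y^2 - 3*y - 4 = (y - 4)*(y + 1)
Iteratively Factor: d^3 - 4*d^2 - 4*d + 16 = (d + 2)*(d^2 - 6*d + 8) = (d - 2)*(d + 2)*(d - 4)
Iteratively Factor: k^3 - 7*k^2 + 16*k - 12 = (k - 2)*(k^2 - 5*k + 6) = (k - 2)^2*(k - 3)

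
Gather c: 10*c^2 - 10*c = 10*c^2 - 10*c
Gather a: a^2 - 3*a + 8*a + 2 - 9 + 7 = a^2 + 5*a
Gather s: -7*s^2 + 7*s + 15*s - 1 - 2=-7*s^2 + 22*s - 3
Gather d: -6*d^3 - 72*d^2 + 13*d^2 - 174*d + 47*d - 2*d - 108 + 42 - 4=-6*d^3 - 59*d^2 - 129*d - 70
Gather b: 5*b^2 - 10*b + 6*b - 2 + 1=5*b^2 - 4*b - 1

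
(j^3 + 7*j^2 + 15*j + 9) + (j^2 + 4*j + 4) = j^3 + 8*j^2 + 19*j + 13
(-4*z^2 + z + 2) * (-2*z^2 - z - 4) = 8*z^4 + 2*z^3 + 11*z^2 - 6*z - 8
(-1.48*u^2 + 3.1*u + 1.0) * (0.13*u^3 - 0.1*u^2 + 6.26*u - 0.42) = -0.1924*u^5 + 0.551*u^4 - 9.4448*u^3 + 19.9276*u^2 + 4.958*u - 0.42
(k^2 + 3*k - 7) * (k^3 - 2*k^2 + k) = k^5 + k^4 - 12*k^3 + 17*k^2 - 7*k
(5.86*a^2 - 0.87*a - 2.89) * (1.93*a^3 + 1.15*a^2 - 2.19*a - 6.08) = 11.3098*a^5 + 5.0599*a^4 - 19.4116*a^3 - 37.047*a^2 + 11.6187*a + 17.5712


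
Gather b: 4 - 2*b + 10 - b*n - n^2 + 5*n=b*(-n - 2) - n^2 + 5*n + 14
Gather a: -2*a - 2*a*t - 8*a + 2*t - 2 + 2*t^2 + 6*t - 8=a*(-2*t - 10) + 2*t^2 + 8*t - 10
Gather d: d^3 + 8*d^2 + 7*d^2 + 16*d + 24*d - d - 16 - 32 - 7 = d^3 + 15*d^2 + 39*d - 55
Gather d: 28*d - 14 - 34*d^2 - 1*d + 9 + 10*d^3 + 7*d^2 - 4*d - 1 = 10*d^3 - 27*d^2 + 23*d - 6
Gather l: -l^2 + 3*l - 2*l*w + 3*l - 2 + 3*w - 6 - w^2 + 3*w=-l^2 + l*(6 - 2*w) - w^2 + 6*w - 8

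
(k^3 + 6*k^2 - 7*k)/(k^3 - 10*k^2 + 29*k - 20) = k*(k + 7)/(k^2 - 9*k + 20)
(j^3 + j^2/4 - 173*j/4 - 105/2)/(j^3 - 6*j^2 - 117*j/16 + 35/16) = 4*(j + 6)/(4*j - 1)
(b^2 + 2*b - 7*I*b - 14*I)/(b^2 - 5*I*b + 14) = (b + 2)/(b + 2*I)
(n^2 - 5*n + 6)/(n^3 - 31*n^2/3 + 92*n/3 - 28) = 3*(n - 3)/(3*n^2 - 25*n + 42)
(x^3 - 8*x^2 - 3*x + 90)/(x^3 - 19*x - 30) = (x - 6)/(x + 2)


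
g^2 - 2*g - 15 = (g - 5)*(g + 3)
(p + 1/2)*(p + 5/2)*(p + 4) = p^3 + 7*p^2 + 53*p/4 + 5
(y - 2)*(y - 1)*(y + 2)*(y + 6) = y^4 + 5*y^3 - 10*y^2 - 20*y + 24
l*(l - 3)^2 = l^3 - 6*l^2 + 9*l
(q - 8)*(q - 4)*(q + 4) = q^3 - 8*q^2 - 16*q + 128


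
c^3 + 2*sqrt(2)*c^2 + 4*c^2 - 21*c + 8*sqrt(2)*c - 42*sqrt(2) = (c - 3)*(c + 7)*(c + 2*sqrt(2))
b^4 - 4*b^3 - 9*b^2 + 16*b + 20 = (b - 5)*(b - 2)*(b + 1)*(b + 2)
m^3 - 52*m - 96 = (m - 8)*(m + 2)*(m + 6)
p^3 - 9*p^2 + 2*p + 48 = (p - 8)*(p - 3)*(p + 2)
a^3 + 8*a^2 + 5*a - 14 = (a - 1)*(a + 2)*(a + 7)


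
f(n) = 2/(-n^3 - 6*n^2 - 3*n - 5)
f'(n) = 2*(3*n^2 + 12*n + 3)/(-n^3 - 6*n^2 - 3*n - 5)^2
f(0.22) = -0.34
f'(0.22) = 0.33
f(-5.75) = 0.50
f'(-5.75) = 4.18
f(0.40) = -0.28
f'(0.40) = 0.32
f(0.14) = -0.36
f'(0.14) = 0.31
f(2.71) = -0.03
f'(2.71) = 0.02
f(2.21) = -0.04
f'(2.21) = 0.03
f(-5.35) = -0.26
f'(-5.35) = 0.86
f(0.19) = -0.35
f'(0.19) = 0.32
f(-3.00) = -0.09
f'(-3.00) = -0.02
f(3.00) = -0.02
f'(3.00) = 0.01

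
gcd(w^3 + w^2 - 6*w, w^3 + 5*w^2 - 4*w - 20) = w - 2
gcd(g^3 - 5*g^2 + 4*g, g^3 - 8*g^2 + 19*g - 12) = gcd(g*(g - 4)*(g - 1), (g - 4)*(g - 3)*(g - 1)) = g^2 - 5*g + 4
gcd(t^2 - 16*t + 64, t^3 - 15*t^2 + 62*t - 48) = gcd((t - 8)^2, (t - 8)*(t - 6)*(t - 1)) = t - 8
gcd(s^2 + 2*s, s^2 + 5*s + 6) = s + 2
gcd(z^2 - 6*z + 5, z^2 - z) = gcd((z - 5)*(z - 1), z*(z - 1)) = z - 1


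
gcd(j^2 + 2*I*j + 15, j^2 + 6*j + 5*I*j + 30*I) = j + 5*I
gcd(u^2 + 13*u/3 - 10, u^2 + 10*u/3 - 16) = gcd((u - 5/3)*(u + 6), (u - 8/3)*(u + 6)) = u + 6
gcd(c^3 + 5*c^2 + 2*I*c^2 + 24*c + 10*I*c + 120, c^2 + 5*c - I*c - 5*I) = c + 5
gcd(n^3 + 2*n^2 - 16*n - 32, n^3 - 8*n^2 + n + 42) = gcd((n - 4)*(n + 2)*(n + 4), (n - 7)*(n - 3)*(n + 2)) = n + 2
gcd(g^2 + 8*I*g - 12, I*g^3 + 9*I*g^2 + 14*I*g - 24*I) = 1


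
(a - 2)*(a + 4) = a^2 + 2*a - 8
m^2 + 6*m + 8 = (m + 2)*(m + 4)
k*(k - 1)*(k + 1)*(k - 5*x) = k^4 - 5*k^3*x - k^2 + 5*k*x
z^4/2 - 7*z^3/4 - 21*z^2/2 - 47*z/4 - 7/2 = (z/2 + 1)*(z - 7)*(z + 1/2)*(z + 1)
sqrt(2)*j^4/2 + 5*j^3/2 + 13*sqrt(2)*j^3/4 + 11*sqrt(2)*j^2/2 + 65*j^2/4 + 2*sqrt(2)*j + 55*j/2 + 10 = (j + 1/2)*(j + 4)*(j + 5*sqrt(2)/2)*(sqrt(2)*j/2 + sqrt(2))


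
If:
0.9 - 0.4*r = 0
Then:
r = 2.25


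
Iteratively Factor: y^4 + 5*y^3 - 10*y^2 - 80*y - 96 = (y + 2)*(y^3 + 3*y^2 - 16*y - 48) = (y - 4)*(y + 2)*(y^2 + 7*y + 12) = (y - 4)*(y + 2)*(y + 4)*(y + 3)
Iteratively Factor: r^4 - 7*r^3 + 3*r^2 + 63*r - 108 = (r - 4)*(r^3 - 3*r^2 - 9*r + 27) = (r - 4)*(r - 3)*(r^2 - 9) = (r - 4)*(r - 3)^2*(r + 3)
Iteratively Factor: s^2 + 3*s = (s + 3)*(s)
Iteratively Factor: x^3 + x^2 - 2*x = (x)*(x^2 + x - 2) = x*(x - 1)*(x + 2)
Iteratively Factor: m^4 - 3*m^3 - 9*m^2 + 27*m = (m)*(m^3 - 3*m^2 - 9*m + 27) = m*(m - 3)*(m^2 - 9) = m*(m - 3)*(m + 3)*(m - 3)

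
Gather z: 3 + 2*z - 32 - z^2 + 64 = -z^2 + 2*z + 35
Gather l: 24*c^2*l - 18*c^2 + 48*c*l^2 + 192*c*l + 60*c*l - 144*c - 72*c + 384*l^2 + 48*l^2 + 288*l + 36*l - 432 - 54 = -18*c^2 - 216*c + l^2*(48*c + 432) + l*(24*c^2 + 252*c + 324) - 486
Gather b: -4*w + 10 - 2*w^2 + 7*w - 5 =-2*w^2 + 3*w + 5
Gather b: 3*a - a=2*a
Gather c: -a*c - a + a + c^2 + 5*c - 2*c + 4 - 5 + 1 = c^2 + c*(3 - a)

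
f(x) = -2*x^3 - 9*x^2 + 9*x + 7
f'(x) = -6*x^2 - 18*x + 9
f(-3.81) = -47.32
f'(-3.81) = -9.52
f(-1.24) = -14.19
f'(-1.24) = 22.09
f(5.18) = -465.86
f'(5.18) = -245.23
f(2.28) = -42.97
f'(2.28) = -63.23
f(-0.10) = 6.01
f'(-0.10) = 10.74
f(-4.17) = -42.01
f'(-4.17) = -20.27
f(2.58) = -64.03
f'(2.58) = -77.38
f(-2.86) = -45.57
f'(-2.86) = 11.40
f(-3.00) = -47.00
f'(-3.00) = 9.00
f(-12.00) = 2059.00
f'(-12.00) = -639.00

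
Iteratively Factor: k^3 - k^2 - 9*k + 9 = (k + 3)*(k^2 - 4*k + 3) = (k - 1)*(k + 3)*(k - 3)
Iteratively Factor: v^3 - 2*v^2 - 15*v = (v - 5)*(v^2 + 3*v) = v*(v - 5)*(v + 3)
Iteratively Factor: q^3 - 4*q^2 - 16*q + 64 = (q + 4)*(q^2 - 8*q + 16) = (q - 4)*(q + 4)*(q - 4)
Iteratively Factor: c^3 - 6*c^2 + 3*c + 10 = (c - 2)*(c^2 - 4*c - 5) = (c - 5)*(c - 2)*(c + 1)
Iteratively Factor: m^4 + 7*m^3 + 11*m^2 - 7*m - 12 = (m + 3)*(m^3 + 4*m^2 - m - 4) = (m - 1)*(m + 3)*(m^2 + 5*m + 4) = (m - 1)*(m + 3)*(m + 4)*(m + 1)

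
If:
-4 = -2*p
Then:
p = 2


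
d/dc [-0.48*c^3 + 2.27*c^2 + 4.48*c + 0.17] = -1.44*c^2 + 4.54*c + 4.48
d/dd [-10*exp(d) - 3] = -10*exp(d)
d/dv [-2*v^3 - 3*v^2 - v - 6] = -6*v^2 - 6*v - 1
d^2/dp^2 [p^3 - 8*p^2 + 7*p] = 6*p - 16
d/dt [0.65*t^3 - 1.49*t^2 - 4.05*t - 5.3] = 1.95*t^2 - 2.98*t - 4.05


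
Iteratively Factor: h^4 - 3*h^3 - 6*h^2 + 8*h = (h + 2)*(h^3 - 5*h^2 + 4*h) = (h - 1)*(h + 2)*(h^2 - 4*h) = h*(h - 1)*(h + 2)*(h - 4)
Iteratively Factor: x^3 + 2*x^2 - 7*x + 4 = (x + 4)*(x^2 - 2*x + 1) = (x - 1)*(x + 4)*(x - 1)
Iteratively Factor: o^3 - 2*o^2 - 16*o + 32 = (o - 4)*(o^2 + 2*o - 8) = (o - 4)*(o - 2)*(o + 4)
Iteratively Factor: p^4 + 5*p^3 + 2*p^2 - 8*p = (p - 1)*(p^3 + 6*p^2 + 8*p) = (p - 1)*(p + 2)*(p^2 + 4*p) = p*(p - 1)*(p + 2)*(p + 4)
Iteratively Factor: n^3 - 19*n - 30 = (n + 3)*(n^2 - 3*n - 10) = (n - 5)*(n + 3)*(n + 2)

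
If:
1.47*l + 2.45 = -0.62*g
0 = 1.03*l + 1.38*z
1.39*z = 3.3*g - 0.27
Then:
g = 0.70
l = -1.96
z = 1.46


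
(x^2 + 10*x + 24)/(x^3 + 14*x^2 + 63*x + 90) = (x + 4)/(x^2 + 8*x + 15)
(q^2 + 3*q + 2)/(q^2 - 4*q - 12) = (q + 1)/(q - 6)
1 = 1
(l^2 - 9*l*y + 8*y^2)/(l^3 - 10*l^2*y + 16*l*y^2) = (-l + y)/(l*(-l + 2*y))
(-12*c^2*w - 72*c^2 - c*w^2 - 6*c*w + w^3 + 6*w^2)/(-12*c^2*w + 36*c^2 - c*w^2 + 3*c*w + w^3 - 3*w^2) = (w + 6)/(w - 3)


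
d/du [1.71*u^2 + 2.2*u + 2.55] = 3.42*u + 2.2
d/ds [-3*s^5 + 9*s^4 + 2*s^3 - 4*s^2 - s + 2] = -15*s^4 + 36*s^3 + 6*s^2 - 8*s - 1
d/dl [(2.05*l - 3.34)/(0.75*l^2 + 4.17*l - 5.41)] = (-1.5375*l^2 + 5.01*l + 2.8373)/(0.5625*l^4 + 6.255*l^3 + 9.2739*l^2 - 45.1194*l + 29.2681)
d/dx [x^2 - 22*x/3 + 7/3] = 2*x - 22/3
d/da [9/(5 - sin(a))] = 9*cos(a)/(sin(a) - 5)^2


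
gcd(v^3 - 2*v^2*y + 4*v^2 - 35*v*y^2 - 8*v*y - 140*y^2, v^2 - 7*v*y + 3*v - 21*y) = -v + 7*y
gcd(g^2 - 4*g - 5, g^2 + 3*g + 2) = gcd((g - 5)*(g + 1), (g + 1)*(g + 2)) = g + 1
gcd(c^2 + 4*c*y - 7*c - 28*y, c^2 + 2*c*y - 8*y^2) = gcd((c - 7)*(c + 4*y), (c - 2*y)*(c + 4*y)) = c + 4*y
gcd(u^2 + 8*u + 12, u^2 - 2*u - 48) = u + 6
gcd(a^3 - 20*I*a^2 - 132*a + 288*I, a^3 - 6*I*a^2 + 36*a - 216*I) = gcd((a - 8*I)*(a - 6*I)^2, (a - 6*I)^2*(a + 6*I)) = a^2 - 12*I*a - 36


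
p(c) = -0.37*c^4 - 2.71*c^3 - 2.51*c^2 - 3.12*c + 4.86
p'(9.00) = -1785.75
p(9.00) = -4629.69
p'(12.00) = -3791.52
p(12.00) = -12749.22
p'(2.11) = -63.81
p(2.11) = -45.69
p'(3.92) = -236.88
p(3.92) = -296.55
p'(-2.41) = -17.53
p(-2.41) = 23.25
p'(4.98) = -412.54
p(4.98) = -635.20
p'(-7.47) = 197.63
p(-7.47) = -134.36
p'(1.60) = -38.03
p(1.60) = -20.08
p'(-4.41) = -12.16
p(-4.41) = 62.29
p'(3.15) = -145.86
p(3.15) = -151.01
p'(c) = -1.48*c^3 - 8.13*c^2 - 5.02*c - 3.12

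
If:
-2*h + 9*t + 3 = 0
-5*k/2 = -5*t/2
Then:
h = 9*t/2 + 3/2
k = t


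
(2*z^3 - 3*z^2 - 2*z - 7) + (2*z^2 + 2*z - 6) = 2*z^3 - z^2 - 13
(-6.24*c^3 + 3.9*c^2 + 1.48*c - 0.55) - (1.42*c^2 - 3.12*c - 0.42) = -6.24*c^3 + 2.48*c^2 + 4.6*c - 0.13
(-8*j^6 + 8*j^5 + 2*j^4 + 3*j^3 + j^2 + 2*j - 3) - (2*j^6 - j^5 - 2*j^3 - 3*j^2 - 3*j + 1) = -10*j^6 + 9*j^5 + 2*j^4 + 5*j^3 + 4*j^2 + 5*j - 4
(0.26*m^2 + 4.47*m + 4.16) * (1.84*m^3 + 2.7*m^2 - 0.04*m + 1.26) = 0.4784*m^5 + 8.9268*m^4 + 19.713*m^3 + 11.3808*m^2 + 5.4658*m + 5.2416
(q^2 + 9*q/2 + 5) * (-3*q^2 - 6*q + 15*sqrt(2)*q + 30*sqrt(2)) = -3*q^4 - 39*q^3/2 + 15*sqrt(2)*q^3 - 42*q^2 + 195*sqrt(2)*q^2/2 - 30*q + 210*sqrt(2)*q + 150*sqrt(2)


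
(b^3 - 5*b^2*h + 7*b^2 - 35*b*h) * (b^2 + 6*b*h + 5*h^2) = b^5 + b^4*h + 7*b^4 - 25*b^3*h^2 + 7*b^3*h - 25*b^2*h^3 - 175*b^2*h^2 - 175*b*h^3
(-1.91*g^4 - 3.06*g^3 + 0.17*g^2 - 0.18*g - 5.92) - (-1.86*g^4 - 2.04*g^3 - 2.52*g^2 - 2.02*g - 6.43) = -0.0499999999999998*g^4 - 1.02*g^3 + 2.69*g^2 + 1.84*g + 0.51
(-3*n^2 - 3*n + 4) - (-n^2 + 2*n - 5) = -2*n^2 - 5*n + 9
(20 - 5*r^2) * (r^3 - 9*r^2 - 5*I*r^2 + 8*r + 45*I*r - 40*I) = -5*r^5 + 45*r^4 + 25*I*r^4 - 20*r^3 - 225*I*r^3 - 180*r^2 + 100*I*r^2 + 160*r + 900*I*r - 800*I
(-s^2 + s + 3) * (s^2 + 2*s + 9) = -s^4 - s^3 - 4*s^2 + 15*s + 27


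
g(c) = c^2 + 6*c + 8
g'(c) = 2*c + 6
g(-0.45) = 5.50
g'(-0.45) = 5.10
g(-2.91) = -0.99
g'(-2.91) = 0.18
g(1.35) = 17.92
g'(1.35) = 8.70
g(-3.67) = -0.55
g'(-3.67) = -1.34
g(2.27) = 26.77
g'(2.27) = 10.54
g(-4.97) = 2.88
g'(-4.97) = -3.94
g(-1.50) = 1.25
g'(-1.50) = 3.00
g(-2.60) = -0.84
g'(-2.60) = 0.80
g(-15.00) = 143.00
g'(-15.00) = -24.00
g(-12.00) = 80.00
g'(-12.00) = -18.00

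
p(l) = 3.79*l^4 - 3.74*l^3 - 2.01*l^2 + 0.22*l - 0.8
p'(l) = 15.16*l^3 - 11.22*l^2 - 4.02*l + 0.22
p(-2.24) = 126.08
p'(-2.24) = -217.46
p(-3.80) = 964.83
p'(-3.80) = -978.38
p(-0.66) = -0.03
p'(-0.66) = -6.37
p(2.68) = 108.88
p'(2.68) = 200.67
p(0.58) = -1.65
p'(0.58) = -2.93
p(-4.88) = 2534.31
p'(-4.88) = -2009.17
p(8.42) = 16675.64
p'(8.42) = 8220.64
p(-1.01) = 4.72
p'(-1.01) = -22.78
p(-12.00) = 84759.28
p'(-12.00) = -27763.70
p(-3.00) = 388.42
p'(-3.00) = -498.02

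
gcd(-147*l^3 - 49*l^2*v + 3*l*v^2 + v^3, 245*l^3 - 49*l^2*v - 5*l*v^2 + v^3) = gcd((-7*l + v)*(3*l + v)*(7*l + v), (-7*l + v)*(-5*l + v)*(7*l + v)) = -49*l^2 + v^2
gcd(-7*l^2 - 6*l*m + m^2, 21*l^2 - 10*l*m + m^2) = 7*l - m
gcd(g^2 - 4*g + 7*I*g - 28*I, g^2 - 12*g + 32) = g - 4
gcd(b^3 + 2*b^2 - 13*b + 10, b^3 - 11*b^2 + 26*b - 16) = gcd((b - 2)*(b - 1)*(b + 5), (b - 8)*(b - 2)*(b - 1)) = b^2 - 3*b + 2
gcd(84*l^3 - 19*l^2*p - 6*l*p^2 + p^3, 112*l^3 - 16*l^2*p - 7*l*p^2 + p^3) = -28*l^2 - 3*l*p + p^2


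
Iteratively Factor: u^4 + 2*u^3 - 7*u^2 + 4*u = (u)*(u^3 + 2*u^2 - 7*u + 4) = u*(u - 1)*(u^2 + 3*u - 4) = u*(u - 1)^2*(u + 4)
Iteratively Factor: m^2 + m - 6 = (m + 3)*(m - 2)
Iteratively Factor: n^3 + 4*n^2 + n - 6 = (n + 2)*(n^2 + 2*n - 3) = (n + 2)*(n + 3)*(n - 1)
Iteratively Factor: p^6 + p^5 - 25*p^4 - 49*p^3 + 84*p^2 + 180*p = (p + 2)*(p^5 - p^4 - 23*p^3 - 3*p^2 + 90*p) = (p + 2)*(p + 3)*(p^4 - 4*p^3 - 11*p^2 + 30*p) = (p - 5)*(p + 2)*(p + 3)*(p^3 + p^2 - 6*p) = (p - 5)*(p + 2)*(p + 3)^2*(p^2 - 2*p) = p*(p - 5)*(p + 2)*(p + 3)^2*(p - 2)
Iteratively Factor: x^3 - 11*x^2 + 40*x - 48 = (x - 4)*(x^2 - 7*x + 12) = (x - 4)*(x - 3)*(x - 4)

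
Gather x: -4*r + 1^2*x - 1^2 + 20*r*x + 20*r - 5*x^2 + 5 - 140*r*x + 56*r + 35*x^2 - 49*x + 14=72*r + 30*x^2 + x*(-120*r - 48) + 18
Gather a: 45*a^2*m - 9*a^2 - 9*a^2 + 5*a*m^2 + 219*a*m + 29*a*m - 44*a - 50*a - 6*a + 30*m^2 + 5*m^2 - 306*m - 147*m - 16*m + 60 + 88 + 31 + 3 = a^2*(45*m - 18) + a*(5*m^2 + 248*m - 100) + 35*m^2 - 469*m + 182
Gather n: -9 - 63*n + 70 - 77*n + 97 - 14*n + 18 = 176 - 154*n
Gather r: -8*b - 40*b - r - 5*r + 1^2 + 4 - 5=-48*b - 6*r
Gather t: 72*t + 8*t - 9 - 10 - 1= 80*t - 20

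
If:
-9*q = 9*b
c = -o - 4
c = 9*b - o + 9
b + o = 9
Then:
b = -13/9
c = -130/9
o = 94/9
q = 13/9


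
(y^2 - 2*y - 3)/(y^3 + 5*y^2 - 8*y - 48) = (y + 1)/(y^2 + 8*y + 16)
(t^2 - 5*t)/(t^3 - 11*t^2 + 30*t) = 1/(t - 6)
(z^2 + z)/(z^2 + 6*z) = (z + 1)/(z + 6)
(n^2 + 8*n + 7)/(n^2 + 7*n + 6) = (n + 7)/(n + 6)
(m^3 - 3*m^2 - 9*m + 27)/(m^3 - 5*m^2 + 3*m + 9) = (m + 3)/(m + 1)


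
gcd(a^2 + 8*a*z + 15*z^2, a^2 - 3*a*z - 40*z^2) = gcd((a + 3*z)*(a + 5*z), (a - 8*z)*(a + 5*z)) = a + 5*z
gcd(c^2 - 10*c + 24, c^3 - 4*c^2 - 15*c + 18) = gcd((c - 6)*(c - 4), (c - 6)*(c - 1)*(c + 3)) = c - 6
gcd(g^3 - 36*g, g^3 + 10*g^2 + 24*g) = g^2 + 6*g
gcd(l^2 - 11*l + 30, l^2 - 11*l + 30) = l^2 - 11*l + 30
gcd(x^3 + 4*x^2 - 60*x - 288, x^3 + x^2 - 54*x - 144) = x^2 - 2*x - 48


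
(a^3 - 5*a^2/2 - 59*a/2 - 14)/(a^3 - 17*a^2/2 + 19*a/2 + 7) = (a + 4)/(a - 2)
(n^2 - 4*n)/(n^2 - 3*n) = (n - 4)/(n - 3)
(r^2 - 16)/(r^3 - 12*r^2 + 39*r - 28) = (r + 4)/(r^2 - 8*r + 7)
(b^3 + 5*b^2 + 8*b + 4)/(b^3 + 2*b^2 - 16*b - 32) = (b^2 + 3*b + 2)/(b^2 - 16)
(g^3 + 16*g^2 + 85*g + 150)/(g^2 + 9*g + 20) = (g^2 + 11*g + 30)/(g + 4)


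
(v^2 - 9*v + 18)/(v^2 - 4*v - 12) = (v - 3)/(v + 2)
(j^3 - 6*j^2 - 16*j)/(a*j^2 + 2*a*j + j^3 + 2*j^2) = (j - 8)/(a + j)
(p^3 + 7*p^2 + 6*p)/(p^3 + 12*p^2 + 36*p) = (p + 1)/(p + 6)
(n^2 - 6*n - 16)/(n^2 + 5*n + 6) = (n - 8)/(n + 3)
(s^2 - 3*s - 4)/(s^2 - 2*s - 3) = (s - 4)/(s - 3)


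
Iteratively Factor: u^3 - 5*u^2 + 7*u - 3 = (u - 3)*(u^2 - 2*u + 1) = (u - 3)*(u - 1)*(u - 1)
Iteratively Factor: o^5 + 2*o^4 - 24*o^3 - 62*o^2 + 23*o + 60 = (o + 1)*(o^4 + o^3 - 25*o^2 - 37*o + 60) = (o + 1)*(o + 3)*(o^3 - 2*o^2 - 19*o + 20) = (o - 5)*(o + 1)*(o + 3)*(o^2 + 3*o - 4) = (o - 5)*(o + 1)*(o + 3)*(o + 4)*(o - 1)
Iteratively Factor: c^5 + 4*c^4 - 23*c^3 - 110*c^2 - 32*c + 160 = (c + 2)*(c^4 + 2*c^3 - 27*c^2 - 56*c + 80) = (c - 5)*(c + 2)*(c^3 + 7*c^2 + 8*c - 16) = (c - 5)*(c + 2)*(c + 4)*(c^2 + 3*c - 4) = (c - 5)*(c - 1)*(c + 2)*(c + 4)*(c + 4)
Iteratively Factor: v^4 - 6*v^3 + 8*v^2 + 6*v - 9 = (v - 1)*(v^3 - 5*v^2 + 3*v + 9) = (v - 3)*(v - 1)*(v^2 - 2*v - 3) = (v - 3)*(v - 1)*(v + 1)*(v - 3)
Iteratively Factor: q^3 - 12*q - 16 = (q + 2)*(q^2 - 2*q - 8) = (q + 2)^2*(q - 4)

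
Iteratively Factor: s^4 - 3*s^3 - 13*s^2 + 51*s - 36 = (s - 3)*(s^3 - 13*s + 12) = (s - 3)^2*(s^2 + 3*s - 4) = (s - 3)^2*(s + 4)*(s - 1)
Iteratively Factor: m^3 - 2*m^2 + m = (m)*(m^2 - 2*m + 1) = m*(m - 1)*(m - 1)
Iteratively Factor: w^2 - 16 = (w - 4)*(w + 4)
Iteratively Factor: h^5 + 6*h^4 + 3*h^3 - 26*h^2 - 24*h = (h + 3)*(h^4 + 3*h^3 - 6*h^2 - 8*h) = h*(h + 3)*(h^3 + 3*h^2 - 6*h - 8) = h*(h + 3)*(h + 4)*(h^2 - h - 2) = h*(h - 2)*(h + 3)*(h + 4)*(h + 1)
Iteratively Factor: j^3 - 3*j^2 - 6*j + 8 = (j + 2)*(j^2 - 5*j + 4) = (j - 1)*(j + 2)*(j - 4)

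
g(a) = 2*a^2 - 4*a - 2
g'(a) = 4*a - 4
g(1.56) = -3.37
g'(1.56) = 2.24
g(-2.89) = 26.26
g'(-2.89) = -15.56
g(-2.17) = 16.10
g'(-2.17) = -12.68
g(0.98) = -4.00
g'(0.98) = -0.08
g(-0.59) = 1.06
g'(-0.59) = -6.36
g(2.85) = 2.84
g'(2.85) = 7.40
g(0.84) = -3.95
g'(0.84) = -0.64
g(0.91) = -3.98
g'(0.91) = -0.36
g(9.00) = 124.00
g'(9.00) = 32.00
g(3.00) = 4.00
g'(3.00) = 8.00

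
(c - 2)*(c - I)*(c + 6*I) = c^3 - 2*c^2 + 5*I*c^2 + 6*c - 10*I*c - 12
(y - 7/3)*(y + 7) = y^2 + 14*y/3 - 49/3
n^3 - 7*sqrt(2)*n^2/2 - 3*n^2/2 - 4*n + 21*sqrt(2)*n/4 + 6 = (n - 3/2)*(n - 4*sqrt(2))*(n + sqrt(2)/2)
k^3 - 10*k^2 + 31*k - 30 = (k - 5)*(k - 3)*(k - 2)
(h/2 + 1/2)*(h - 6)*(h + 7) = h^3/2 + h^2 - 41*h/2 - 21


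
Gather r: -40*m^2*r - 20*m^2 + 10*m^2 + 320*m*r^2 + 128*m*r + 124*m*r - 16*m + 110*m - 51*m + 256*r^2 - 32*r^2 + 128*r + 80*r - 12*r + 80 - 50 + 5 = -10*m^2 + 43*m + r^2*(320*m + 224) + r*(-40*m^2 + 252*m + 196) + 35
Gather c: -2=-2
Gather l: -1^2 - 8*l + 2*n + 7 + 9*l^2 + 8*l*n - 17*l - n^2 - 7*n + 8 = 9*l^2 + l*(8*n - 25) - n^2 - 5*n + 14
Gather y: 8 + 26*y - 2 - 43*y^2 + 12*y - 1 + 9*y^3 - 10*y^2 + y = 9*y^3 - 53*y^2 + 39*y + 5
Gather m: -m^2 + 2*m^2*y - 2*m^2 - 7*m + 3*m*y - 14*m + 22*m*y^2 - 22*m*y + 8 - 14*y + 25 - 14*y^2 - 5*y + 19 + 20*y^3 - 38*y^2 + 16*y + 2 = m^2*(2*y - 3) + m*(22*y^2 - 19*y - 21) + 20*y^3 - 52*y^2 - 3*y + 54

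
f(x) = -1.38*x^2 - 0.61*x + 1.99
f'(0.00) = -0.61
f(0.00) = 1.99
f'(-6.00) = 15.95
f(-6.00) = -44.03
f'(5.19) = -14.93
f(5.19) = -38.35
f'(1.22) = -3.98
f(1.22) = -0.81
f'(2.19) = -6.65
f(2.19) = -5.96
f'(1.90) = -5.85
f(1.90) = -4.15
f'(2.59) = -7.76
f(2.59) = -8.85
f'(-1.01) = 2.18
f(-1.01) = 1.20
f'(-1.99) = 4.88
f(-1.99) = -2.26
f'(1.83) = -5.66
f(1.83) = -3.75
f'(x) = -2.76*x - 0.61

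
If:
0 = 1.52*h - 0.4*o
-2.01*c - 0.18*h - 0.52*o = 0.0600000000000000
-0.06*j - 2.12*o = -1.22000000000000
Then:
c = -0.282272846294842*o - 0.0298507462686567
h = 0.263157894736842*o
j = 20.3333333333333 - 35.3333333333333*o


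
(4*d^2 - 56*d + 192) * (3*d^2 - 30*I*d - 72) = 12*d^4 - 168*d^3 - 120*I*d^3 + 288*d^2 + 1680*I*d^2 + 4032*d - 5760*I*d - 13824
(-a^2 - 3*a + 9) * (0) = 0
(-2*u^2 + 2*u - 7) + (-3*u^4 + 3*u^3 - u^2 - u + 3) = -3*u^4 + 3*u^3 - 3*u^2 + u - 4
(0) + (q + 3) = q + 3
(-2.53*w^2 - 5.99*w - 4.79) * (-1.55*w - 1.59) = 3.9215*w^3 + 13.3072*w^2 + 16.9486*w + 7.6161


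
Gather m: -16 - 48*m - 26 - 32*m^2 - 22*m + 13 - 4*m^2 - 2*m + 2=-36*m^2 - 72*m - 27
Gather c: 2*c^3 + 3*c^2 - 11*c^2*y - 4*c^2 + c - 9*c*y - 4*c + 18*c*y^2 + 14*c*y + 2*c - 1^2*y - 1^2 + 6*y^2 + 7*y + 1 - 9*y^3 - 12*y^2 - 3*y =2*c^3 + c^2*(-11*y - 1) + c*(18*y^2 + 5*y - 1) - 9*y^3 - 6*y^2 + 3*y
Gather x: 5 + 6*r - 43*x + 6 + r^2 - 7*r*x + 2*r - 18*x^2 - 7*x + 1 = r^2 + 8*r - 18*x^2 + x*(-7*r - 50) + 12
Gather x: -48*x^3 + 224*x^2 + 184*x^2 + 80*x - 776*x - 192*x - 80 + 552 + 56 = -48*x^3 + 408*x^2 - 888*x + 528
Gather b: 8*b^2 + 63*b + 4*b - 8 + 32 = 8*b^2 + 67*b + 24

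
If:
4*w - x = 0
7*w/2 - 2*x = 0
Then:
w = 0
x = 0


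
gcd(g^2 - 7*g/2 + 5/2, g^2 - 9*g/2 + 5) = g - 5/2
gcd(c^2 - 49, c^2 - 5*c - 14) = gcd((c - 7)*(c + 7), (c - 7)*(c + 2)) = c - 7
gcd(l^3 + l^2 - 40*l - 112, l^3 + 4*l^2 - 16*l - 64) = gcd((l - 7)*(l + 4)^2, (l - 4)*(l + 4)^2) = l^2 + 8*l + 16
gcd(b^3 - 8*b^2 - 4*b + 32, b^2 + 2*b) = b + 2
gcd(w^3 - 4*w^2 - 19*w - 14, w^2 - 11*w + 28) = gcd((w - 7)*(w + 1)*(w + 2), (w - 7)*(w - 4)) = w - 7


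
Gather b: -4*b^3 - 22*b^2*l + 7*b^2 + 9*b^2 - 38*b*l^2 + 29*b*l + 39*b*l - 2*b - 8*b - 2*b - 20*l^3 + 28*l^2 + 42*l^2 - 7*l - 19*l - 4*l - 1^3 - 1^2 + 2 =-4*b^3 + b^2*(16 - 22*l) + b*(-38*l^2 + 68*l - 12) - 20*l^3 + 70*l^2 - 30*l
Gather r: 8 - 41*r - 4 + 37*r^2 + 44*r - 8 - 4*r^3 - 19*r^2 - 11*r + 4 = -4*r^3 + 18*r^2 - 8*r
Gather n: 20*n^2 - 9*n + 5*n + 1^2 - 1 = 20*n^2 - 4*n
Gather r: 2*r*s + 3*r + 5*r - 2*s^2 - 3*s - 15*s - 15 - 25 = r*(2*s + 8) - 2*s^2 - 18*s - 40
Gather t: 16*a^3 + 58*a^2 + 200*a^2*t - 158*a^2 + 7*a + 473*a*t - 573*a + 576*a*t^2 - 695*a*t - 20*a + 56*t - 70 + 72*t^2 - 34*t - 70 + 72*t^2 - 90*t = 16*a^3 - 100*a^2 - 586*a + t^2*(576*a + 144) + t*(200*a^2 - 222*a - 68) - 140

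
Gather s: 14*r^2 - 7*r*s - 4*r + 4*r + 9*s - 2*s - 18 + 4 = 14*r^2 + s*(7 - 7*r) - 14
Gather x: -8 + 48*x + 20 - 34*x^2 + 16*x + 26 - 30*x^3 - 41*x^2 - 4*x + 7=-30*x^3 - 75*x^2 + 60*x + 45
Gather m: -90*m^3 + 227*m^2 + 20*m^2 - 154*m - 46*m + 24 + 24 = -90*m^3 + 247*m^2 - 200*m + 48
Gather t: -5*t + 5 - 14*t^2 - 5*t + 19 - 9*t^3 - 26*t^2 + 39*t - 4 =-9*t^3 - 40*t^2 + 29*t + 20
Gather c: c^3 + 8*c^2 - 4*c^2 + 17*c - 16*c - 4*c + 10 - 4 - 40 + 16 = c^3 + 4*c^2 - 3*c - 18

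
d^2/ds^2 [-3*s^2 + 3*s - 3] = -6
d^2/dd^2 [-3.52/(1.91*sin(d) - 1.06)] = (12.841312*sin(d)^2 + 7.126592*sin(d) - 25.682624)/(1.91*sin(d) - 1.06)^3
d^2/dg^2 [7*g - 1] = 0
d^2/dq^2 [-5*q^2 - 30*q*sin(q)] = 30*q*sin(q) - 60*cos(q) - 10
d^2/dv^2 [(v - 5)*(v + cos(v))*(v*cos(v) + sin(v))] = -v^3*cos(v) - 7*v^2*sin(v) + 5*v^2*cos(v) - 2*v^2*cos(2*v) + 25*v*sin(v) - 6*v*sin(2*v) + 10*v*cos(v) + 10*v*cos(2*v) + 2*sin(v) + 20*sin(2*v) - 20*cos(v) + 3*cos(2*v) + 1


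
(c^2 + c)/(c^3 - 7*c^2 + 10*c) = (c + 1)/(c^2 - 7*c + 10)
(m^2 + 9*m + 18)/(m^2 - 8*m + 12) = (m^2 + 9*m + 18)/(m^2 - 8*m + 12)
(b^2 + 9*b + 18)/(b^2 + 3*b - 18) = (b + 3)/(b - 3)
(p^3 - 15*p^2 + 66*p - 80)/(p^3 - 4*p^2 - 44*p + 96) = (p - 5)/(p + 6)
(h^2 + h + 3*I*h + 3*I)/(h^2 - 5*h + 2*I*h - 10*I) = (h^2 + h*(1 + 3*I) + 3*I)/(h^2 + h*(-5 + 2*I) - 10*I)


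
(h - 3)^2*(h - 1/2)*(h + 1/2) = h^4 - 6*h^3 + 35*h^2/4 + 3*h/2 - 9/4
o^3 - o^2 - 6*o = o*(o - 3)*(o + 2)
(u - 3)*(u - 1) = u^2 - 4*u + 3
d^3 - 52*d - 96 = (d - 8)*(d + 2)*(d + 6)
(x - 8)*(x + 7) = x^2 - x - 56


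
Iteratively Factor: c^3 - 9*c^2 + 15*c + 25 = (c - 5)*(c^2 - 4*c - 5) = (c - 5)^2*(c + 1)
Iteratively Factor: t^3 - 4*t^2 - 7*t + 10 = (t + 2)*(t^2 - 6*t + 5) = (t - 1)*(t + 2)*(t - 5)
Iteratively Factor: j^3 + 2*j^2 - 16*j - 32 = (j + 2)*(j^2 - 16) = (j - 4)*(j + 2)*(j + 4)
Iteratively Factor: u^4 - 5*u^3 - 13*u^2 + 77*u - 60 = (u + 4)*(u^3 - 9*u^2 + 23*u - 15) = (u - 1)*(u + 4)*(u^2 - 8*u + 15) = (u - 3)*(u - 1)*(u + 4)*(u - 5)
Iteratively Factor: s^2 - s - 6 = (s + 2)*(s - 3)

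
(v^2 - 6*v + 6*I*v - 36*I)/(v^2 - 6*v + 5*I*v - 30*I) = (v + 6*I)/(v + 5*I)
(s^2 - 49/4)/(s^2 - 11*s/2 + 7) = (s + 7/2)/(s - 2)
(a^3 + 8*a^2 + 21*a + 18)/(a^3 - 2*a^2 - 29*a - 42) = (a + 3)/(a - 7)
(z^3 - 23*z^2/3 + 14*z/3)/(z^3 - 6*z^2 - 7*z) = (z - 2/3)/(z + 1)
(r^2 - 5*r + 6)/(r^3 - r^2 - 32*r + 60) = (r - 3)/(r^2 + r - 30)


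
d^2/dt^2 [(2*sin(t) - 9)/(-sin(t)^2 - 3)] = 2*(9*sin(t)^5 - 18*sin(t)^4 + 81*sin(t)^2 + 7*sin(t) + 15*sin(3*t)/2 - sin(5*t)/2 - 27)/(sin(t)^2 + 3)^3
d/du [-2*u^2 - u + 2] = -4*u - 1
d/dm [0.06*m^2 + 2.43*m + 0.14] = 0.12*m + 2.43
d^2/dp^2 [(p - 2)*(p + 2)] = 2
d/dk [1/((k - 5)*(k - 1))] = 2*(3 - k)/(k^4 - 12*k^3 + 46*k^2 - 60*k + 25)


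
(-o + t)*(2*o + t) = -2*o^2 + o*t + t^2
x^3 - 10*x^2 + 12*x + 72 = (x - 6)^2*(x + 2)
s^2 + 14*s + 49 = (s + 7)^2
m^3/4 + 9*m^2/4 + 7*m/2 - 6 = (m/4 + 1)*(m - 1)*(m + 6)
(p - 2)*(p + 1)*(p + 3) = p^3 + 2*p^2 - 5*p - 6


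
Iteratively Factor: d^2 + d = (d + 1)*(d)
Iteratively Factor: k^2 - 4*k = (k)*(k - 4)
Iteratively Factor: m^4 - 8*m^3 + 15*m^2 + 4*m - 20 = (m - 2)*(m^3 - 6*m^2 + 3*m + 10) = (m - 2)^2*(m^2 - 4*m - 5) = (m - 2)^2*(m + 1)*(m - 5)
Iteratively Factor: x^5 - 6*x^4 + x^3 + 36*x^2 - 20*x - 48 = (x + 2)*(x^4 - 8*x^3 + 17*x^2 + 2*x - 24) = (x - 3)*(x + 2)*(x^3 - 5*x^2 + 2*x + 8) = (x - 3)*(x + 1)*(x + 2)*(x^2 - 6*x + 8) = (x - 3)*(x - 2)*(x + 1)*(x + 2)*(x - 4)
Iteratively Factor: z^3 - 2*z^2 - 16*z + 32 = (z - 2)*(z^2 - 16) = (z - 2)*(z + 4)*(z - 4)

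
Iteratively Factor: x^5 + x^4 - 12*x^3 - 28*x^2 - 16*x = (x + 2)*(x^4 - x^3 - 10*x^2 - 8*x) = (x - 4)*(x + 2)*(x^3 + 3*x^2 + 2*x) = (x - 4)*(x + 1)*(x + 2)*(x^2 + 2*x) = x*(x - 4)*(x + 1)*(x + 2)*(x + 2)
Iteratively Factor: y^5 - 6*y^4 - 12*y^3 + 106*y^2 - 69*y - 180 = (y - 3)*(y^4 - 3*y^3 - 21*y^2 + 43*y + 60) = (y - 3)^2*(y^3 - 21*y - 20) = (y - 3)^2*(y + 4)*(y^2 - 4*y - 5) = (y - 3)^2*(y + 1)*(y + 4)*(y - 5)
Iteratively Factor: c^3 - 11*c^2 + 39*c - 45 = (c - 3)*(c^2 - 8*c + 15) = (c - 3)^2*(c - 5)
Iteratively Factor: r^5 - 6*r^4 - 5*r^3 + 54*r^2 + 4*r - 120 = (r - 3)*(r^4 - 3*r^3 - 14*r^2 + 12*r + 40) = (r - 5)*(r - 3)*(r^3 + 2*r^2 - 4*r - 8) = (r - 5)*(r - 3)*(r + 2)*(r^2 - 4) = (r - 5)*(r - 3)*(r - 2)*(r + 2)*(r + 2)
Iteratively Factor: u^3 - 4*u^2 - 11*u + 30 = (u - 5)*(u^2 + u - 6) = (u - 5)*(u - 2)*(u + 3)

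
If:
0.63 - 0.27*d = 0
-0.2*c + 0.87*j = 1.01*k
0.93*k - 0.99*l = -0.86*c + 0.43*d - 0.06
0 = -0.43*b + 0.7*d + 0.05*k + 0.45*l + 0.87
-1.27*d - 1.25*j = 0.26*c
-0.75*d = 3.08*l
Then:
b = 4.79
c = 4.48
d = 2.33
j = -3.30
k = -3.73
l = -0.57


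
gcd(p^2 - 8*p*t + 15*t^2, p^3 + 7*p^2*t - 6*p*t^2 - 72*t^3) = p - 3*t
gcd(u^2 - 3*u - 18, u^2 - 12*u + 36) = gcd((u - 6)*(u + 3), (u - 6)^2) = u - 6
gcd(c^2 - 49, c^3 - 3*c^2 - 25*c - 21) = c - 7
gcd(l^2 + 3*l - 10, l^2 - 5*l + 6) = l - 2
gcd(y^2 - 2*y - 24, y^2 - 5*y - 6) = y - 6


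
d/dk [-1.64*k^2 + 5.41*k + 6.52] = 5.41 - 3.28*k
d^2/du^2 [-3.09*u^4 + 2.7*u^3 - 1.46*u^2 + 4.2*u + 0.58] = -37.08*u^2 + 16.2*u - 2.92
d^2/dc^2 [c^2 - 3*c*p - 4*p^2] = 2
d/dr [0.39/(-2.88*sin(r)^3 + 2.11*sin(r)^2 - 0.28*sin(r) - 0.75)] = (3.3696*sin(r)^2 - 1.6458*sin(r) + 0.1092)*cos(r)/(2.88*sin(r)^3 - 2.11*sin(r)^2 + 0.28*sin(r) + 0.75)^2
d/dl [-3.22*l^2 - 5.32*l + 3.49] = -6.44*l - 5.32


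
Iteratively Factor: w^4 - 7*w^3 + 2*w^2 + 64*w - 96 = (w - 4)*(w^3 - 3*w^2 - 10*w + 24) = (w - 4)^2*(w^2 + w - 6) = (w - 4)^2*(w - 2)*(w + 3)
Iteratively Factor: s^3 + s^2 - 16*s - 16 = (s - 4)*(s^2 + 5*s + 4) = (s - 4)*(s + 1)*(s + 4)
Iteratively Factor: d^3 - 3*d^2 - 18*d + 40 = (d + 4)*(d^2 - 7*d + 10) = (d - 2)*(d + 4)*(d - 5)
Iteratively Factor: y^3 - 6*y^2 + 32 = (y - 4)*(y^2 - 2*y - 8) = (y - 4)*(y + 2)*(y - 4)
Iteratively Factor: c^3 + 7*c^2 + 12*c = (c)*(c^2 + 7*c + 12) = c*(c + 3)*(c + 4)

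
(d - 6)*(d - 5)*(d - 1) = d^3 - 12*d^2 + 41*d - 30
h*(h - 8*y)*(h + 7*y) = h^3 - h^2*y - 56*h*y^2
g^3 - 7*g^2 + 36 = (g - 6)*(g - 3)*(g + 2)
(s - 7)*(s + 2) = s^2 - 5*s - 14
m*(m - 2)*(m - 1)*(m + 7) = m^4 + 4*m^3 - 19*m^2 + 14*m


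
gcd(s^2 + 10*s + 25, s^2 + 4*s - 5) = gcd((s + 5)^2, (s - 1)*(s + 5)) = s + 5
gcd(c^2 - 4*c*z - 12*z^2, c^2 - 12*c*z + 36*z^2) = -c + 6*z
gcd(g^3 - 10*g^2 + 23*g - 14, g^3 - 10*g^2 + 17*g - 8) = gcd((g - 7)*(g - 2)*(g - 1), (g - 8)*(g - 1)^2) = g - 1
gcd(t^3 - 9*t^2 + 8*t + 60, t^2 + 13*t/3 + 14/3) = t + 2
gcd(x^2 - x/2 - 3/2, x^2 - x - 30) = 1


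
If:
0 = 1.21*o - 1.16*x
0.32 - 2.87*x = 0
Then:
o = 0.11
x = 0.11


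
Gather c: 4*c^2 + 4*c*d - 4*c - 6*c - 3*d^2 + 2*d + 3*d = 4*c^2 + c*(4*d - 10) - 3*d^2 + 5*d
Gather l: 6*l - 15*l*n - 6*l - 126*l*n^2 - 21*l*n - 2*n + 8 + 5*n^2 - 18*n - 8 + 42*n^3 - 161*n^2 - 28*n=l*(-126*n^2 - 36*n) + 42*n^3 - 156*n^2 - 48*n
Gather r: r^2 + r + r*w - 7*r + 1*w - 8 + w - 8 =r^2 + r*(w - 6) + 2*w - 16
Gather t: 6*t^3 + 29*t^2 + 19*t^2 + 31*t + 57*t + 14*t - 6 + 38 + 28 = 6*t^3 + 48*t^2 + 102*t + 60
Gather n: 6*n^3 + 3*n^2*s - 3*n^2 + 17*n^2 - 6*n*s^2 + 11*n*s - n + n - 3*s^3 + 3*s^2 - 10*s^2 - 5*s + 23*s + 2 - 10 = 6*n^3 + n^2*(3*s + 14) + n*(-6*s^2 + 11*s) - 3*s^3 - 7*s^2 + 18*s - 8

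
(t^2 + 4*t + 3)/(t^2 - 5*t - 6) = (t + 3)/(t - 6)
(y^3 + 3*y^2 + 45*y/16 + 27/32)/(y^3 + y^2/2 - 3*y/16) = (8*y^2 + 18*y + 9)/(2*y*(4*y - 1))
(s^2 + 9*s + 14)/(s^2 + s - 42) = (s + 2)/(s - 6)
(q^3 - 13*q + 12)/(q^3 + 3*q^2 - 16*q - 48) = (q^2 - 4*q + 3)/(q^2 - q - 12)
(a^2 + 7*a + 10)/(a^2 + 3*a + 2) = (a + 5)/(a + 1)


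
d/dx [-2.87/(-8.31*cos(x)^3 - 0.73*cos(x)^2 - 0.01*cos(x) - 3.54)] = (71.5491*cos(x)^2 + 4.1902*cos(x) + 0.0287)*sin(x)/(8.31*cos(x)^3 + 0.73*cos(x)^2 + 0.01*cos(x) + 3.54)^2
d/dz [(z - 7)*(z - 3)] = 2*z - 10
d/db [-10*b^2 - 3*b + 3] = -20*b - 3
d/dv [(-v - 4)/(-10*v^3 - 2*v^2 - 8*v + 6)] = (5*v^3 + v^2 + 4*v - (v + 4)*(15*v^2 + 2*v + 4) - 3)/(2*(5*v^3 + v^2 + 4*v - 3)^2)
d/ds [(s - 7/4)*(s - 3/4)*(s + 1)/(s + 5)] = (8*s^3 + 54*s^2 - 60*s - 29)/(4*(s^2 + 10*s + 25))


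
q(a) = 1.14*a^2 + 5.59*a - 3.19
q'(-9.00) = -14.93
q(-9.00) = 38.84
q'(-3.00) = -1.25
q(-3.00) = -9.70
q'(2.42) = 11.11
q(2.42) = 17.01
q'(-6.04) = -8.18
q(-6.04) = 4.64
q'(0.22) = 6.09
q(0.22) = -1.91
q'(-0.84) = 3.67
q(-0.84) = -7.08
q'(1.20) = 8.33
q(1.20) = 5.16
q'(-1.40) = 2.40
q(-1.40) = -8.78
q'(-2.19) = 0.60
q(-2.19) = -9.96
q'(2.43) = 11.13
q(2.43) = 17.13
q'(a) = 2.28*a + 5.59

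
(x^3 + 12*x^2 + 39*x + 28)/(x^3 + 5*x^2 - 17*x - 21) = (x + 4)/(x - 3)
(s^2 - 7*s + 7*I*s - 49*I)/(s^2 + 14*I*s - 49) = (s - 7)/(s + 7*I)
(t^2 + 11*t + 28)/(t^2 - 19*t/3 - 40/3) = 3*(t^2 + 11*t + 28)/(3*t^2 - 19*t - 40)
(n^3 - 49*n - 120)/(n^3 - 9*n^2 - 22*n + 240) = (n + 3)/(n - 6)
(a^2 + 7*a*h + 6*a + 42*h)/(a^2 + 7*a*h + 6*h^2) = (a^2 + 7*a*h + 6*a + 42*h)/(a^2 + 7*a*h + 6*h^2)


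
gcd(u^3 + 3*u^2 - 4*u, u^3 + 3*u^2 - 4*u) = u^3 + 3*u^2 - 4*u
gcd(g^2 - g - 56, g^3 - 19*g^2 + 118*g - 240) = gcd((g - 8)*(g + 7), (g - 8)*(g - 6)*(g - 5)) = g - 8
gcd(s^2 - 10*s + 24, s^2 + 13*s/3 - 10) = 1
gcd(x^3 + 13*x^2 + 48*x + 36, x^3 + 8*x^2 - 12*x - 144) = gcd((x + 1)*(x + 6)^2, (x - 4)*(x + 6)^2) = x^2 + 12*x + 36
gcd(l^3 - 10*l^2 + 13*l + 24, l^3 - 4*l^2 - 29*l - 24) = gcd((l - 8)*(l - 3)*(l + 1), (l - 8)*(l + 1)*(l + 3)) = l^2 - 7*l - 8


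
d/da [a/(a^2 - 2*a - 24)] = (a^2 - 2*a*(a - 1) - 2*a - 24)/(-a^2 + 2*a + 24)^2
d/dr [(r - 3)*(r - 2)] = 2*r - 5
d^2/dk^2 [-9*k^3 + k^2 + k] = 2 - 54*k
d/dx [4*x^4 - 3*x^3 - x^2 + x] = 16*x^3 - 9*x^2 - 2*x + 1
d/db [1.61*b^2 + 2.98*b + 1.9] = 3.22*b + 2.98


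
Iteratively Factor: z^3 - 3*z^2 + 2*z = (z - 2)*(z^2 - z) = z*(z - 2)*(z - 1)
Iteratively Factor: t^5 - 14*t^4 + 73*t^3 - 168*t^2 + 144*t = (t - 4)*(t^4 - 10*t^3 + 33*t^2 - 36*t) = (t - 4)*(t - 3)*(t^3 - 7*t^2 + 12*t) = t*(t - 4)*(t - 3)*(t^2 - 7*t + 12) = t*(t - 4)*(t - 3)^2*(t - 4)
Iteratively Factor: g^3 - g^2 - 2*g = (g)*(g^2 - g - 2) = g*(g - 2)*(g + 1)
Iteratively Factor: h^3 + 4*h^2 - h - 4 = (h + 1)*(h^2 + 3*h - 4) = (h - 1)*(h + 1)*(h + 4)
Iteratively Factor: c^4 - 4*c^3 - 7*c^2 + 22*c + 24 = (c - 3)*(c^3 - c^2 - 10*c - 8) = (c - 4)*(c - 3)*(c^2 + 3*c + 2) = (c - 4)*(c - 3)*(c + 1)*(c + 2)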